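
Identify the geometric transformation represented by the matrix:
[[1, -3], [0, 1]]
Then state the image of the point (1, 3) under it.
horizontal shear with factor -3; image of (1, 3) is (-8, 3)

The matrix [[1, k], [0, 1]] sends (x, y) to (x + -3y, y), leaving the y-coordinate fixed: a horizontal shear.
The matrix [[1, -3], [0, 1]] represents: horizontal shear with factor -3.
Applying it to (1, 3): [1·1 + -3·3, 0·1 + 1·3] = (-8, 3).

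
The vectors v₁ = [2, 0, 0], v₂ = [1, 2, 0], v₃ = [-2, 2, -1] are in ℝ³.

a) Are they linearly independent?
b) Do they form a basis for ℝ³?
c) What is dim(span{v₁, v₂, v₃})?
Yes independent, yes basis, dim = 3

Stack v₁, v₂, v₃ as rows of a 3×3 matrix.
[[2, 0, 0]; [1, 2, 0]; [-2, 2, -1]] is already lower triangular with nonzero diagonal entries (2, 2, -1), so its determinant is the product of the diagonal entries, det = (2)·(2)·(-1) = -4 ≠ 0, and the rows are linearly independent.
Three linearly independent vectors in ℝ³ form a basis for ℝ³, so dim(span{v₁,v₂,v₃}) = 3.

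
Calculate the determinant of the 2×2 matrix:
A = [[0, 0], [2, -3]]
0

For A = [[a, b], [c, d]], det(A) = a*d - b*c.
det(A) = (0)*(-3) - (0)*(2) = 0 - 0 = 0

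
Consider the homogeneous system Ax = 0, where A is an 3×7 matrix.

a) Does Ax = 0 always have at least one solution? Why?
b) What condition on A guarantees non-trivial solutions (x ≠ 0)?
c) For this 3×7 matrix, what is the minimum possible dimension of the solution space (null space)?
a) Yes, x = 0 is always a solution. b) When A has linearly dependent columns (rank < n). c) Minimum nullity = 4.

a) x = 0 satisfies A·0 = 0, so the zero vector is always a solution.
b) Non-trivial solutions exist iff the columns of A are linearly dependent, equivalently rank(A) < n (the number of columns).
c) By rank-nullity, rank(A) + nullity(A) = n = 7. Since A has only 3 rows, rank(A) ≤ 3, so nullity(A) ≥ 7 - 3 = 4.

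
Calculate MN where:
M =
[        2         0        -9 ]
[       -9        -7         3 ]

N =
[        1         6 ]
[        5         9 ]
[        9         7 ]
MN =
[      -79       -51 ]
[      -17       -96 ]

Matrix multiplication: (MN)[i][j] = sum over k of M[i][k] * N[k][j].
  (MN)[0][0] = (2)*(1) + (0)*(5) + (-9)*(9) = -79
  (MN)[0][1] = (2)*(6) + (0)*(9) + (-9)*(7) = -51
  (MN)[1][0] = (-9)*(1) + (-7)*(5) + (3)*(9) = -17
  (MN)[1][1] = (-9)*(6) + (-7)*(9) + (3)*(7) = -96
MN =
[      -79       -51 ]
[      -17       -96 ]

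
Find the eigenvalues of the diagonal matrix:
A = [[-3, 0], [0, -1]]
λ₁ = -3, λ₂ = -1

The characteristic polynomial of A is det(A - λI) = (-3 - λ)(-1 - λ) = 0.
The roots are λ = -3 and λ = -1, so the eigenvalues are the diagonal entries.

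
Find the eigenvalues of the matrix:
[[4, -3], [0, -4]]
λ = -4 and λ = 4

Characteristic equation: det(A - λI) = 0
λ² - (trace)λ + (det) = 0
λ² - (0)λ + (-16) = 0
λ² - 0λ - 16 = 0
Solving: λ = -4, 4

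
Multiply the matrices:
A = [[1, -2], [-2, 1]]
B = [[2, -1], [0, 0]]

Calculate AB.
[[2, -1], [-4, 2]]

Each entry (i,j) of AB = sum over k of A[i][k]*B[k][j].
(AB)[0][0] = (1)*(2) + (-2)*(0) = 2
(AB)[0][1] = (1)*(-1) + (-2)*(0) = -1
(AB)[1][0] = (-2)*(2) + (1)*(0) = -4
(AB)[1][1] = (-2)*(-1) + (1)*(0) = 2
AB = [[2, -1], [-4, 2]]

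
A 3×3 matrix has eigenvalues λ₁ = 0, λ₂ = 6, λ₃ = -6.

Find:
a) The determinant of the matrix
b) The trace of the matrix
det = 0, trace = 0

Two standard eigenvalue identities:
- det(A) equals the product of the eigenvalues (counted with multiplicity).
- trace(A) equals the sum of the eigenvalues.
det(A) = (0)*(6)*(-6) = 0.
trace(A) = 0 + 6 - 6 = 0.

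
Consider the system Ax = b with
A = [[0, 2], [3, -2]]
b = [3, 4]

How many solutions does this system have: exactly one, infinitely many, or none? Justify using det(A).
Exactly one solution

Compute det(A) = (0)*(-2) - (2)*(3) = -6.
Because det(A) ≠ 0, A is invertible and Ax = b has a unique solution for every b (here x = A⁻¹ b).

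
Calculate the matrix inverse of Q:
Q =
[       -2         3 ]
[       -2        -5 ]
det(Q) = 16
Q⁻¹ =
[    -5/16     -3/16 ]
[      1/8      -1/8 ]

For a 2×2 matrix Q = [[a, b], [c, d]] with det(Q) ≠ 0, Q⁻¹ = (1/det(Q)) * [[d, -b], [-c, a]].
det(Q) = (-2)*(-5) - (3)*(-2) = 10 + 6 = 16.
Q⁻¹ = (1/16) * [[-5, -3], [2, -2]].
Dividing each entry by 16 and reducing:
Q⁻¹ =
[    -5/16     -3/16 ]
[      1/8      -1/8 ]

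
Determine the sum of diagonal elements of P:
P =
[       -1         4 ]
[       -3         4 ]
tr(P) = -1 + 4 = 3

The trace of a square matrix is the sum of its diagonal entries.
Diagonal entries of P: P[0][0] = -1, P[1][1] = 4.
tr(P) = -1 + 4 = 3.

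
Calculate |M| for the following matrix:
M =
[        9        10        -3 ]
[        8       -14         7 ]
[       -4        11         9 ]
det(M) = -2923

Expand along row 0 (cofactor expansion): det(M) = a*(e*i - f*h) - b*(d*i - f*g) + c*(d*h - e*g), where the 3×3 is [[a, b, c], [d, e, f], [g, h, i]].
Minor M_00 = (-14)*(9) - (7)*(11) = -126 - 77 = -203.
Minor M_01 = (8)*(9) - (7)*(-4) = 72 + 28 = 100.
Minor M_02 = (8)*(11) - (-14)*(-4) = 88 - 56 = 32.
det(M) = (9)*(-203) - (10)*(100) + (-3)*(32) = -1827 - 1000 - 96 = -2923.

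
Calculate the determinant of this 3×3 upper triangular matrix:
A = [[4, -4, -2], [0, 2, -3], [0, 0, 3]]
24

The determinant of a triangular matrix is the product of its diagonal entries (the off-diagonal entries above the diagonal do not affect it).
det(A) = (4) * (2) * (3) = 24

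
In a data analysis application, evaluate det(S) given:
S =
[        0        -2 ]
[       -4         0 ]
det(S) = -8

For a 2×2 matrix [[a, b], [c, d]], det = a*d - b*c.
det(S) = (0)*(0) - (-2)*(-4) = 0 - 8 = -8.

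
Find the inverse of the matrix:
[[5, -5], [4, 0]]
[[0, 1/4], [-1/5, 1/4]]

For [[a,b],[c,d]], inverse = (1/det)·[[d,-b],[-c,a]]
det = 5·0 - -5·4 = 20
Inverse = (1/20)·[[0, 5], [-4, 5]]
        = [[0, 1/4], [-1/5, 1/4]]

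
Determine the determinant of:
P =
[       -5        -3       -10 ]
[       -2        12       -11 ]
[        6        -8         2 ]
det(P) = 1066

Expand along row 0 (cofactor expansion): det(P) = a*(e*i - f*h) - b*(d*i - f*g) + c*(d*h - e*g), where the 3×3 is [[a, b, c], [d, e, f], [g, h, i]].
Minor M_00 = (12)*(2) - (-11)*(-8) = 24 - 88 = -64.
Minor M_01 = (-2)*(2) - (-11)*(6) = -4 + 66 = 62.
Minor M_02 = (-2)*(-8) - (12)*(6) = 16 - 72 = -56.
det(P) = (-5)*(-64) - (-3)*(62) + (-10)*(-56) = 320 + 186 + 560 = 1066.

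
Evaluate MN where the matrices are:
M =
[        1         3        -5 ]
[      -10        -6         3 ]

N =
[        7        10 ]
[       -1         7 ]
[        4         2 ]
MN =
[      -16        21 ]
[      -52      -136 ]

Matrix multiplication: (MN)[i][j] = sum over k of M[i][k] * N[k][j].
  (MN)[0][0] = (1)*(7) + (3)*(-1) + (-5)*(4) = -16
  (MN)[0][1] = (1)*(10) + (3)*(7) + (-5)*(2) = 21
  (MN)[1][0] = (-10)*(7) + (-6)*(-1) + (3)*(4) = -52
  (MN)[1][1] = (-10)*(10) + (-6)*(7) + (3)*(2) = -136
MN =
[      -16        21 ]
[      -52      -136 ]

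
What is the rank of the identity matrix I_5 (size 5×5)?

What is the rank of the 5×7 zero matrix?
rank(I_5) = 5, rank(0) = 0

The identity I_5 has 5 columns that are the standard basis vectors e_1, …, e_5. These are linearly independent, so all 5 columns are pivots and rank(I_5) = 5.
The 5×7 zero matrix has every entry zero, so every row is the zero row and there are no pivots; rank(0) = 0.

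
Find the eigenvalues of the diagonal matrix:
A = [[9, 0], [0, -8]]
λ₁ = 9, λ₂ = -8

The characteristic polynomial of A is det(A - λI) = (9 - λ)(-8 - λ) = 0.
The roots are λ = 9 and λ = -8, so the eigenvalues are the diagonal entries.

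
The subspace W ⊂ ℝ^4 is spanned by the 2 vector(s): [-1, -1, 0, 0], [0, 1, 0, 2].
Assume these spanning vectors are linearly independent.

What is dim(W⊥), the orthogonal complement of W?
dim(W⊥) = 2

For any subspace W of ℝ^n, dim(W) + dim(W⊥) = n (the whole-space dimension).
Here the given 2 vectors are linearly independent, so dim(W) = 2.
Thus dim(W⊥) = n - dim(W) = 4 - 2 = 2.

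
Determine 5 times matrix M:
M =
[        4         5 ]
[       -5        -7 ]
5M =
[       20        25 ]
[      -25       -35 ]

Scalar multiplication is elementwise: (5M)[i][j] = 5 * M[i][j].
  (5M)[0][0] = 5 * (4) = 20
  (5M)[0][1] = 5 * (5) = 25
  (5M)[1][0] = 5 * (-5) = -25
  (5M)[1][1] = 5 * (-7) = -35
5M =
[       20        25 ]
[      -25       -35 ]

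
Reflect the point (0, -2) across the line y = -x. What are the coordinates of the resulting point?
(2, 0)

Reflection across line y = -x: (0, -2) → (2, 0)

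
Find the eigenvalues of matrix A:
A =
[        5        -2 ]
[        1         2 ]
λ = 3, 4

Solve det(A - λI) = 0. For a 2×2 matrix the characteristic equation is λ² - (trace)λ + det = 0.
trace(A) = a + d = 5 + 2 = 7.
det(A) = a*d - b*c = (5)*(2) - (-2)*(1) = 10 + 2 = 12.
Characteristic equation: λ² - (7)λ + (12) = 0.
Discriminant = (7)² - 4*(12) = 49 - 48 = 1.
λ = (7 ± √1) / 2 = (7 ± 1) / 2 = 3, 4.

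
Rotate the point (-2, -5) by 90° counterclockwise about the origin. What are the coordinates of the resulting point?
(5, -2)

Rotation matrix R(θ) = [[cos θ, -sin θ], [sin θ, cos θ]]; for θ = 90°:
R = [[0, -1], [1, 0]]
Result: R × [-2, -5]ᵀ = [0·-2 + (-1)·-5, 1·-2 + (0)·-5]ᵀ = (5, -2)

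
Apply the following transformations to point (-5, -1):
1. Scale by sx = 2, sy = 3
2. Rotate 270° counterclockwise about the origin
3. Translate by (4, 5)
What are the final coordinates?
(1, 15)

Step 1: Scale → (-10, -3)
Step 2: Rotate 270° → (-3, 10)
Step 3: Translate → (1, 15)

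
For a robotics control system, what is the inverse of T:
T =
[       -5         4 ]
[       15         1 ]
det(T) = -65
T⁻¹ =
[    -1/65      4/65 ]
[     3/13      1/13 ]

For a 2×2 matrix T = [[a, b], [c, d]] with det(T) ≠ 0, T⁻¹ = (1/det(T)) * [[d, -b], [-c, a]].
det(T) = (-5)*(1) - (4)*(15) = -5 - 60 = -65.
T⁻¹ = (1/-65) * [[1, -4], [-15, -5]].
Dividing each entry by -65 and reducing:
T⁻¹ =
[    -1/65      4/65 ]
[     3/13      1/13 ]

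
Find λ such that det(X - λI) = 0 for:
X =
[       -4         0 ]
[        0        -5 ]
λ = -5, -4

Solve det(X - λI) = 0. For a 2×2 matrix the characteristic equation is λ² - (trace)λ + det = 0.
trace(X) = a + d = -4 - 5 = -9.
det(X) = a*d - b*c = (-4)*(-5) - (0)*(0) = 20 - 0 = 20.
Characteristic equation: λ² - (-9)λ + (20) = 0.
Discriminant = (-9)² - 4*(20) = 81 - 80 = 1.
λ = (-9 ± √1) / 2 = (-9 ± 1) / 2 = -5, -4.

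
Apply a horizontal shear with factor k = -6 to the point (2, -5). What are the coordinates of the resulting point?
(32, -5)

Shear matrix for horizontal shear with factor k = -6:
[[1, -6], [0, 1]]
Result: (2, -5) → (32, -5)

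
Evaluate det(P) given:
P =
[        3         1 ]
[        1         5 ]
det(P) = 14

For a 2×2 matrix [[a, b], [c, d]], det = a*d - b*c.
det(P) = (3)*(5) - (1)*(1) = 15 - 1 = 14.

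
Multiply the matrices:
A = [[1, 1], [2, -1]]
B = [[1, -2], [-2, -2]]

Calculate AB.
[[-1, -4], [4, -2]]

Each entry (i,j) of AB = sum over k of A[i][k]*B[k][j].
(AB)[0][0] = (1)*(1) + (1)*(-2) = -1
(AB)[0][1] = (1)*(-2) + (1)*(-2) = -4
(AB)[1][0] = (2)*(1) + (-1)*(-2) = 4
(AB)[1][1] = (2)*(-2) + (-1)*(-2) = -2
AB = [[-1, -4], [4, -2]]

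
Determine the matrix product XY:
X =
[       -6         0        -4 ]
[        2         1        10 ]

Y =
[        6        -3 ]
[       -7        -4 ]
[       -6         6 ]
XY =
[      -12        -6 ]
[      -55        50 ]

Matrix multiplication: (XY)[i][j] = sum over k of X[i][k] * Y[k][j].
  (XY)[0][0] = (-6)*(6) + (0)*(-7) + (-4)*(-6) = -12
  (XY)[0][1] = (-6)*(-3) + (0)*(-4) + (-4)*(6) = -6
  (XY)[1][0] = (2)*(6) + (1)*(-7) + (10)*(-6) = -55
  (XY)[1][1] = (2)*(-3) + (1)*(-4) + (10)*(6) = 50
XY =
[      -12        -6 ]
[      -55        50 ]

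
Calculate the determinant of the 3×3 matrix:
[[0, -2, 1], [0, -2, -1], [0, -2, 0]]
0

Expansion along first row:
det = 0·det([[-2,-1],[-2,0]]) - -2·det([[0,-1],[0,0]]) + 1·det([[0,-2],[0,-2]])
    = 0·(-2·0 - -1·-2) - -2·(0·0 - -1·0) + 1·(0·-2 - -2·0)
    = 0·-2 - -2·0 + 1·0
    = 0 + 0 + 0 = 0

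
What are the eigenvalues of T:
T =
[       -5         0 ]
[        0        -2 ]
λ = -5, -2

Solve det(T - λI) = 0. For a 2×2 matrix the characteristic equation is λ² - (trace)λ + det = 0.
trace(T) = a + d = -5 - 2 = -7.
det(T) = a*d - b*c = (-5)*(-2) - (0)*(0) = 10 - 0 = 10.
Characteristic equation: λ² - (-7)λ + (10) = 0.
Discriminant = (-7)² - 4*(10) = 49 - 40 = 9.
λ = (-7 ± √9) / 2 = (-7 ± 3) / 2 = -5, -2.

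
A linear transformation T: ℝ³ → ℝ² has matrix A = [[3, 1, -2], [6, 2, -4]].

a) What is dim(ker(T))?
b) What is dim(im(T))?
dim(ker) = 2, dim(im) = 1

Observe that row 2 = 2 × row 1 (so the rows are linearly dependent).
Thus rank(A) = 1 (only one linearly independent row).
dim(im(T)) = rank(A) = 1.
By the rank-nullity theorem applied to T: ℝ³ → ℝ², rank(A) + nullity(A) = 3 (the domain dimension), so dim(ker(T)) = 3 - 1 = 2.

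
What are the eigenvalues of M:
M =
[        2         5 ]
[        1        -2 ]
λ = -3, 3

Solve det(M - λI) = 0. For a 2×2 matrix the characteristic equation is λ² - (trace)λ + det = 0.
trace(M) = a + d = 2 - 2 = 0.
det(M) = a*d - b*c = (2)*(-2) - (5)*(1) = -4 - 5 = -9.
Characteristic equation: λ² - (0)λ + (-9) = 0.
Discriminant = (0)² - 4*(-9) = 0 + 36 = 36.
λ = (0 ± √36) / 2 = (0 ± 6) / 2 = -3, 3.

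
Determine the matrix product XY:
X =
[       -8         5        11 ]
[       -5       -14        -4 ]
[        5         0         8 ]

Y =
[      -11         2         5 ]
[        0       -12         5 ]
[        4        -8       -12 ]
XY =
[      132      -164      -147 ]
[       39       190       -47 ]
[      -23       -54       -71 ]

Matrix multiplication: (XY)[i][j] = sum over k of X[i][k] * Y[k][j].
  (XY)[0][0] = (-8)*(-11) + (5)*(0) + (11)*(4) = 132
  (XY)[0][1] = (-8)*(2) + (5)*(-12) + (11)*(-8) = -164
  (XY)[0][2] = (-8)*(5) + (5)*(5) + (11)*(-12) = -147
  (XY)[1][0] = (-5)*(-11) + (-14)*(0) + (-4)*(4) = 39
  (XY)[1][1] = (-5)*(2) + (-14)*(-12) + (-4)*(-8) = 190
  (XY)[1][2] = (-5)*(5) + (-14)*(5) + (-4)*(-12) = -47
  (XY)[2][0] = (5)*(-11) + (0)*(0) + (8)*(4) = -23
  (XY)[2][1] = (5)*(2) + (0)*(-12) + (8)*(-8) = -54
  (XY)[2][2] = (5)*(5) + (0)*(5) + (8)*(-12) = -71
XY =
[      132      -164      -147 ]
[       39       190       -47 ]
[      -23       -54       -71 ]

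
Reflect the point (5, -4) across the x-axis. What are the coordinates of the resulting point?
(5, 4)

Reflection across x-axis: (5, -4) → (5, 4)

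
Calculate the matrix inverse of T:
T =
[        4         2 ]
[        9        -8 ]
det(T) = -50
T⁻¹ =
[     4/25      1/25 ]
[     9/50     -2/25 ]

For a 2×2 matrix T = [[a, b], [c, d]] with det(T) ≠ 0, T⁻¹ = (1/det(T)) * [[d, -b], [-c, a]].
det(T) = (4)*(-8) - (2)*(9) = -32 - 18 = -50.
T⁻¹ = (1/-50) * [[-8, -2], [-9, 4]].
Dividing each entry by -50 and reducing:
T⁻¹ =
[     4/25      1/25 ]
[     9/50     -2/25 ]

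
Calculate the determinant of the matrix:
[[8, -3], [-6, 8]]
46

For a 2×2 matrix [[a, b], [c, d]], det = ad - bc
det = (8)(8) - (-3)(-6) = 64 - 18 = 46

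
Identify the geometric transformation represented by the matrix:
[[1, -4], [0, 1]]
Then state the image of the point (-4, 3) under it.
horizontal shear with factor -4; image of (-4, 3) is (-16, 3)

The matrix [[1, k], [0, 1]] sends (x, y) to (x + -4y, y), leaving the y-coordinate fixed: a horizontal shear.
The matrix [[1, -4], [0, 1]] represents: horizontal shear with factor -4.
Applying it to (-4, 3): [1·-4 + -4·3, 0·-4 + 1·3] = (-16, 3).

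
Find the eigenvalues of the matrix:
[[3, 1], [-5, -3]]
λ = -2 and λ = 2

Characteristic equation: det(A - λI) = 0
λ² - (trace)λ + (det) = 0
λ² - (0)λ + (-4) = 0
λ² - 0λ - 4 = 0
Solving: λ = -2, 2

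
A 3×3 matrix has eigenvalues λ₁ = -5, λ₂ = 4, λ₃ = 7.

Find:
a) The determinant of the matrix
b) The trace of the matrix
det = -140, trace = 6

Two standard eigenvalue identities:
- det(A) equals the product of the eigenvalues (counted with multiplicity).
- trace(A) equals the sum of the eigenvalues.
det(A) = (-5)*(4)*(7) = -140.
trace(A) = -5 + 4 + 7 = 6.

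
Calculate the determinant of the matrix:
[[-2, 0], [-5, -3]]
6

For a 2×2 matrix [[a, b], [c, d]], det = ad - bc
det = (-2)(-3) - (0)(-5) = 6 - 0 = 6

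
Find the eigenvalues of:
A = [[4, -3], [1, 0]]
λ = 1, 3

Solve det(A - λI) = 0. For a 2×2 matrix this is λ² - (trace)λ + det = 0.
trace(A) = 4 + 0 = 4.
det(A) = (4)*(0) - (-3)*(1) = 0 + 3 = 3.
Characteristic equation: λ² - (4)λ + (3) = 0.
Discriminant: (4)² - 4*(3) = 16 - 12 = 4.
Roots: λ = (4 ± √4) / 2 = 1, 3.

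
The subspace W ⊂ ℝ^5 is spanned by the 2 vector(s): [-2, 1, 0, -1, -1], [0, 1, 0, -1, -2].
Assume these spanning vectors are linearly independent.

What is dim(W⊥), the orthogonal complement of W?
dim(W⊥) = 3

For any subspace W of ℝ^n, dim(W) + dim(W⊥) = n (the whole-space dimension).
Here the given 2 vectors are linearly independent, so dim(W) = 2.
Thus dim(W⊥) = n - dim(W) = 5 - 2 = 3.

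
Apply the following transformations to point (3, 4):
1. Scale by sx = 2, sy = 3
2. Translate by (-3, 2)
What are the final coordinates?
(3, 14)

Step 1: Scale (3, 4) by (sx, sy) = (2, 3) → (6, 12)
Step 2: Translate by (-3, 2) → (3, 14)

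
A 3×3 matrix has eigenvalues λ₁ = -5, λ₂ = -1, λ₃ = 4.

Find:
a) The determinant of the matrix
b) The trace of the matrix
det = 20, trace = -2

Two standard eigenvalue identities:
- det(A) equals the product of the eigenvalues (counted with multiplicity).
- trace(A) equals the sum of the eigenvalues.
det(A) = (-5)*(-1)*(4) = 20.
trace(A) = -5 - 1 + 4 = -2.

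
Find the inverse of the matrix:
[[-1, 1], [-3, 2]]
[[2, -1], [3, -1]]

For [[a,b],[c,d]], inverse = (1/det)·[[d,-b],[-c,a]]
det = -1·2 - 1·-3 = 1
Inverse = (1/1)·[[2, -1], [3, -1]]
        = [[2, -1], [3, -1]]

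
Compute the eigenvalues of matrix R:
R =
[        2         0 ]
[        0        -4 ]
λ = -4, 2

Solve det(R - λI) = 0. For a 2×2 matrix the characteristic equation is λ² - (trace)λ + det = 0.
trace(R) = a + d = 2 - 4 = -2.
det(R) = a*d - b*c = (2)*(-4) - (0)*(0) = -8 - 0 = -8.
Characteristic equation: λ² - (-2)λ + (-8) = 0.
Discriminant = (-2)² - 4*(-8) = 4 + 32 = 36.
λ = (-2 ± √36) / 2 = (-2 ± 6) / 2 = -4, 2.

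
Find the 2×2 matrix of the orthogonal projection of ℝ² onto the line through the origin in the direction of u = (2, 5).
[[4/29, 10/29], [10/29, 25/29]]

The orthogonal projection onto the line spanned by a nonzero vector u = (a, b) has matrix P = (u uᵀ) / (uᵀ u) = (1/(a² + b²)) · [[a², ab], [ab, b²]].
Here u = (2, 5), so a² + b² = 4 + 25 = 29.
P = (1/29) · [[4, 10], [10, 25]] = [[4/29, 10/29], [10/29, 25/29]].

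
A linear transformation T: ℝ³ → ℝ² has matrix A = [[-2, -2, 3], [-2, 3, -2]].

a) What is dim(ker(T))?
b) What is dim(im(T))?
dim(ker) = 1, dim(im) = 2

The two rows are not scalar multiples of one another (no single k satisfies row 2 = k × row 1), so they are linearly independent.
Thus rank(A) = 2.
dim(im(T)) = rank(A) = 2.
By the rank-nullity theorem applied to T: ℝ³ → ℝ², rank(A) + nullity(A) = 3 (the domain dimension), so dim(ker(T)) = 3 - 2 = 1.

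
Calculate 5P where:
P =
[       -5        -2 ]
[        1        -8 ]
5P =
[      -25       -10 ]
[        5       -40 ]

Scalar multiplication is elementwise: (5P)[i][j] = 5 * P[i][j].
  (5P)[0][0] = 5 * (-5) = -25
  (5P)[0][1] = 5 * (-2) = -10
  (5P)[1][0] = 5 * (1) = 5
  (5P)[1][1] = 5 * (-8) = -40
5P =
[      -25       -10 ]
[        5       -40 ]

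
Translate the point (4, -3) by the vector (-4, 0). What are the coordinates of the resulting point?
(0, -3)

Translation by (-4, 0):
x' = 4 + -4 = 0
y' = -3 + 0 = -3
Homogeneous matrix: [[1, 0, -4], [0, 1, 0], [0, 0, 1]]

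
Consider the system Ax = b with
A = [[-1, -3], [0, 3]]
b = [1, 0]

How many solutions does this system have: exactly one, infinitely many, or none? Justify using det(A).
Exactly one solution

Compute det(A) = (-1)*(3) - (-3)*(0) = -3.
Because det(A) ≠ 0, A is invertible and Ax = b has a unique solution for every b (here x = A⁻¹ b).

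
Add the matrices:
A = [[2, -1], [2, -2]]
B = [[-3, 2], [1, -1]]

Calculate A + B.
[[-1, 1], [3, -3]]

Add corresponding elements:
(2)+(-3)=-1
(-1)+(2)=1
(2)+(1)=3
(-2)+(-1)=-3
A + B = [[-1, 1], [3, -3]]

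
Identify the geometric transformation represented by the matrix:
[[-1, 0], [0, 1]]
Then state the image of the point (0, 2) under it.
reflection across the y-axis; image of (0, 2) is (0, 2)

This is a symmetric orthogonal matrix with determinant -1, which characterizes a reflection in ℝ².
The matrix [[-1, 0], [0, 1]] represents: reflection across the y-axis.
Applying it to (0, 2): [-1·0 + 0·2, 0·0 + 1·2] = (0, 2).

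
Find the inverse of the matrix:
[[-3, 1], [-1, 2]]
[[-2/5, 1/5], [-1/5, 3/5]]

For [[a,b],[c,d]], inverse = (1/det)·[[d,-b],[-c,a]]
det = -3·2 - 1·-1 = -5
Inverse = (1/-5)·[[2, -1], [1, -3]]
        = [[-2/5, 1/5], [-1/5, 3/5]]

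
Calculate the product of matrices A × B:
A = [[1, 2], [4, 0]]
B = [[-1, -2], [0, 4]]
[[-1, 6], [-4, -8]]

Matrix multiplication:
C[0][0] = 1×-1 + 2×0 = -1
C[0][1] = 1×-2 + 2×4 = 6
C[1][0] = 4×-1 + 0×0 = -4
C[1][1] = 4×-2 + 0×4 = -8
Result: [[-1, 6], [-4, -8]]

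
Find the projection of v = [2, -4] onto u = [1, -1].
[3, -3]

The projection of v onto u is proj_u(v) = ((v·u) / (u·u)) · u.
v·u = (2)*(1) + (-4)*(-1) = 6.
u·u = (1)*(1) + (-1)*(-1) = 2.
coefficient = 6 / 2 = 3.
proj_u(v) = 3 · [1, -1] = [3, -3].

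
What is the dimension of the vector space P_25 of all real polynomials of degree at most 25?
Dimension = 26

A polynomial of degree at most 25 can be written as a₀ + a₁x + a₂x² + … + a_25x^25, with 26 free coefficients a₀, …, a_25.
The set {1, x, x², …, x^25} is a basis: it spans P_25 (every such polynomial is a linear combination of these) and is linearly independent (a polynomial is zero iff all its coefficients are zero).
Therefore dim(P_25) = 25 + 1 = 26.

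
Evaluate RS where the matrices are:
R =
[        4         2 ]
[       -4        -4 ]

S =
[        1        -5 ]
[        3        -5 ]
RS =
[       10       -30 ]
[      -16        40 ]

Matrix multiplication: (RS)[i][j] = sum over k of R[i][k] * S[k][j].
  (RS)[0][0] = (4)*(1) + (2)*(3) = 10
  (RS)[0][1] = (4)*(-5) + (2)*(-5) = -30
  (RS)[1][0] = (-4)*(1) + (-4)*(3) = -16
  (RS)[1][1] = (-4)*(-5) + (-4)*(-5) = 40
RS =
[       10       -30 ]
[      -16        40 ]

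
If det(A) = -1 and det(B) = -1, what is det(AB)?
1

Use the multiplicative property of determinants: det(AB) = det(A)*det(B).
det(AB) = (-1)*(-1) = 1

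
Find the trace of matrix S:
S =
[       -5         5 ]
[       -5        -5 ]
tr(S) = -5 - 5 = -10

The trace of a square matrix is the sum of its diagonal entries.
Diagonal entries of S: S[0][0] = -5, S[1][1] = -5.
tr(S) = -5 - 5 = -10.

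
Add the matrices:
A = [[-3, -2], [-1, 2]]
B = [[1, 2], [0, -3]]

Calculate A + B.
[[-2, 0], [-1, -1]]

Add corresponding elements:
(-3)+(1)=-2
(-2)+(2)=0
(-1)+(0)=-1
(2)+(-3)=-1
A + B = [[-2, 0], [-1, -1]]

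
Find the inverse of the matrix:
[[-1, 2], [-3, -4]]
[[-2/5, -1/5], [3/10, -1/10]]

For [[a,b],[c,d]], inverse = (1/det)·[[d,-b],[-c,a]]
det = -1·-4 - 2·-3 = 10
Inverse = (1/10)·[[-4, -2], [3, -1]]
        = [[-2/5, -1/5], [3/10, -1/10]]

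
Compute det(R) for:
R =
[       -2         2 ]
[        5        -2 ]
det(R) = -6

For a 2×2 matrix [[a, b], [c, d]], det = a*d - b*c.
det(R) = (-2)*(-2) - (2)*(5) = 4 - 10 = -6.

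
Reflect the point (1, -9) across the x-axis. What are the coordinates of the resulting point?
(1, 9)

Reflection across x-axis: (1, -9) → (1, 9)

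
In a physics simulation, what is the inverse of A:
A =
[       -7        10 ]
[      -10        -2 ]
det(A) = 114
A⁻¹ =
[    -1/57     -5/57 ]
[     5/57    -7/114 ]

For a 2×2 matrix A = [[a, b], [c, d]] with det(A) ≠ 0, A⁻¹ = (1/det(A)) * [[d, -b], [-c, a]].
det(A) = (-7)*(-2) - (10)*(-10) = 14 + 100 = 114.
A⁻¹ = (1/114) * [[-2, -10], [10, -7]].
Dividing each entry by 114 and reducing:
A⁻¹ =
[    -1/57     -5/57 ]
[     5/57    -7/114 ]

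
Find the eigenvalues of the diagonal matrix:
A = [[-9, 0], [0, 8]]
λ₁ = -9, λ₂ = 8

The characteristic polynomial of A is det(A - λI) = (-9 - λ)(8 - λ) = 0.
The roots are λ = -9 and λ = 8, so the eigenvalues are the diagonal entries.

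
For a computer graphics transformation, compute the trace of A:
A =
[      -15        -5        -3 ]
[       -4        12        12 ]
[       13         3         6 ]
tr(A) = -15 + 12 + 6 = 3

The trace of a square matrix is the sum of its diagonal entries.
Diagonal entries of A: A[0][0] = -15, A[1][1] = 12, A[2][2] = 6.
tr(A) = -15 + 12 + 6 = 3.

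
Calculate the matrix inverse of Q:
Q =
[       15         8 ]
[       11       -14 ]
det(Q) = -298
Q⁻¹ =
[    7/149     4/149 ]
[   11/298   -15/298 ]

For a 2×2 matrix Q = [[a, b], [c, d]] with det(Q) ≠ 0, Q⁻¹ = (1/det(Q)) * [[d, -b], [-c, a]].
det(Q) = (15)*(-14) - (8)*(11) = -210 - 88 = -298.
Q⁻¹ = (1/-298) * [[-14, -8], [-11, 15]].
Dividing each entry by -298 and reducing:
Q⁻¹ =
[    7/149     4/149 ]
[   11/298   -15/298 ]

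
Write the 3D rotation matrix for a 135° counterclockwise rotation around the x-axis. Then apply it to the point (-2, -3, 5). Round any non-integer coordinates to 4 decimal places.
R = [[1, 0, 0], [0, -√2/2, -√2/2], [0, √2/2, -√2/2]]; R·(-2, -3, 5) = (-2.0000, -1.4142, -5.6569)

Rotation matrix for 135° around x-axis:
cos(135°) = -√2/2, sin(135°) = √2/2
R = [[1, 0, 0], [0, -√2/2, -√2/2], [0, √2/2, -√2/2]]
Apply to (-2, -3, 5): R·[-2, -3, 5]ᵀ = (-2.0000, -1.4142, -5.6569)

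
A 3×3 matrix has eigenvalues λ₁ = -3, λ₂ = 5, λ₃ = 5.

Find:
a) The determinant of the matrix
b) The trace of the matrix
det = -75, trace = 7

Two standard eigenvalue identities:
- det(A) equals the product of the eigenvalues (counted with multiplicity).
- trace(A) equals the sum of the eigenvalues.
det(A) = (-3)*(5)*(5) = -75.
trace(A) = -3 + 5 + 5 = 7.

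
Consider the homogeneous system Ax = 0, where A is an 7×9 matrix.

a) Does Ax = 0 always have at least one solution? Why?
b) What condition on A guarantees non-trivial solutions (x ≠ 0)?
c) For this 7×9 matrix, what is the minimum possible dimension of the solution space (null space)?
a) Yes, x = 0 is always a solution. b) When A has linearly dependent columns (rank < n). c) Minimum nullity = 2.

a) x = 0 satisfies A·0 = 0, so the zero vector is always a solution.
b) Non-trivial solutions exist iff the columns of A are linearly dependent, equivalently rank(A) < n (the number of columns).
c) By rank-nullity, rank(A) + nullity(A) = n = 9. Since A has only 7 rows, rank(A) ≤ 7, so nullity(A) ≥ 9 - 7 = 2.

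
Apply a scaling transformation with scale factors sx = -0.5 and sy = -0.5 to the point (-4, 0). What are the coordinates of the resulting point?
(2.0, 0.0)

Scaling matrix:
[[-0.50, 0], [0, -0.50]]
Result: (-4 × -0.5, 0 × -0.5) = (2.0, 0.0)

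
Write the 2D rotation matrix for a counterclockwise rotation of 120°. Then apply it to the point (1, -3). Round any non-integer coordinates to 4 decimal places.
R = [[-1/2, -√3/2], [√3/2, -1/2]]; R·(1, -3) = (2.0981, 2.3660)

Rotation matrix formula: R(θ) = [[cos θ, -sin θ], [sin θ, cos θ]]
For θ = 120°:
cos(120°) = -1/2
sin(120°) = √3/2
R = [[-1/2, -√3/2], [√3/2, -1/2]]
Apply to (1, -3): [-1/2·1 + (-√3/2)·-3, √3/2·1 + -1/2·-3] = (2.0981, 2.3660)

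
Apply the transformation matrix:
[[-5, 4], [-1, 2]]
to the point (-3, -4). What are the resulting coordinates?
(-1, -5)

Matrix multiplication:
[[-5, 4], [-1, 2]] × [-3, -4]ᵀ
= [-5×-3 + 4×-4, -1×-3 + 2×-4]ᵀ
= [-1.0000, -5.0000]ᵀ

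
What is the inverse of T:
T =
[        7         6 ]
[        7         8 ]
det(T) = 14
T⁻¹ =
[      4/7      -3/7 ]
[     -1/2       1/2 ]

For a 2×2 matrix T = [[a, b], [c, d]] with det(T) ≠ 0, T⁻¹ = (1/det(T)) * [[d, -b], [-c, a]].
det(T) = (7)*(8) - (6)*(7) = 56 - 42 = 14.
T⁻¹ = (1/14) * [[8, -6], [-7, 7]].
Dividing each entry by 14 and reducing:
T⁻¹ =
[      4/7      -3/7 ]
[     -1/2       1/2 ]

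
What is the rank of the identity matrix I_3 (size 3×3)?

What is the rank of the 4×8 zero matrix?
rank(I_3) = 3, rank(0) = 0

The identity I_3 has 3 columns that are the standard basis vectors e_1, …, e_3. These are linearly independent, so all 3 columns are pivots and rank(I_3) = 3.
The 4×8 zero matrix has every entry zero, so every row is the zero row and there are no pivots; rank(0) = 0.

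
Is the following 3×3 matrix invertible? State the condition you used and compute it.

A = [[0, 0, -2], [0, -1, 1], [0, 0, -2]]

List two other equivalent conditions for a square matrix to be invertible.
No, not invertible; det(A) = 0 (two rows are equal, so the rows are linearly dependent). Equivalent conditions (failing for this A): rank(A) < 3; Ax = 0 has non-trivial solutions; 0 is an eigenvalue; the columns are linearly dependent.

To check invertibility, compute det(A).
In this matrix, row 0 and the last row are identical, so one row is a scalar multiple of another and the rows are linearly dependent.
A matrix with linearly dependent rows has det = 0 and is not invertible.
Equivalent failed conditions:
- rank(A) < 3.
- Ax = 0 has non-trivial solutions.
- 0 is an eigenvalue.
- The columns are linearly dependent.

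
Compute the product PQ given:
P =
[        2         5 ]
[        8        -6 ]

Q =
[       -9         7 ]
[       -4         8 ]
PQ =
[      -38        54 ]
[      -48         8 ]

Matrix multiplication: (PQ)[i][j] = sum over k of P[i][k] * Q[k][j].
  (PQ)[0][0] = (2)*(-9) + (5)*(-4) = -38
  (PQ)[0][1] = (2)*(7) + (5)*(8) = 54
  (PQ)[1][0] = (8)*(-9) + (-6)*(-4) = -48
  (PQ)[1][1] = (8)*(7) + (-6)*(8) = 8
PQ =
[      -38        54 ]
[      -48         8 ]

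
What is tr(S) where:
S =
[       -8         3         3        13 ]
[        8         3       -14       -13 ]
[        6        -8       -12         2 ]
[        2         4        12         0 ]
tr(S) = -8 + 3 - 12 + 0 = -17

The trace of a square matrix is the sum of its diagonal entries.
Diagonal entries of S: S[0][0] = -8, S[1][1] = 3, S[2][2] = -12, S[3][3] = 0.
tr(S) = -8 + 3 - 12 + 0 = -17.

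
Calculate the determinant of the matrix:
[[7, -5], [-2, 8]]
46

For a 2×2 matrix [[a, b], [c, d]], det = ad - bc
det = (7)(8) - (-5)(-2) = 56 - 10 = 46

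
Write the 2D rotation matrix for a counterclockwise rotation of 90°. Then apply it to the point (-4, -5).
R = [[0, -1], [1, 0]]; R·(-4, -5) = (5, -4)

Rotation matrix formula: R(θ) = [[cos θ, -sin θ], [sin θ, cos θ]]
For θ = 90°:
cos(90°) = 0
sin(90°) = 1
R = [[0, -1], [1, 0]]
Apply to (-4, -5): [0·-4 + (-1)·-5, 1·-4 + 0·-5] = (5, -4)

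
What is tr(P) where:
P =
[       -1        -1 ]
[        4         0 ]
tr(P) = -1 + 0 = -1

The trace of a square matrix is the sum of its diagonal entries.
Diagonal entries of P: P[0][0] = -1, P[1][1] = 0.
tr(P) = -1 + 0 = -1.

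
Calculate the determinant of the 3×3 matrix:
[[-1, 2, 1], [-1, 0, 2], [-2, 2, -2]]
-10

Expansion along first row:
det = -1·det([[0,2],[2,-2]]) - 2·det([[-1,2],[-2,-2]]) + 1·det([[-1,0],[-2,2]])
    = -1·(0·-2 - 2·2) - 2·(-1·-2 - 2·-2) + 1·(-1·2 - 0·-2)
    = -1·-4 - 2·6 + 1·-2
    = 4 + -12 + -2 = -10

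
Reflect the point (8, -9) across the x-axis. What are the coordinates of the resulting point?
(8, 9)

Reflection across x-axis: (8, -9) → (8, 9)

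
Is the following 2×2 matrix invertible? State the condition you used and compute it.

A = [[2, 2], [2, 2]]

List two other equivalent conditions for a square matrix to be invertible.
No, not invertible; det(A) = 0 (two rows are equal, so the rows are linearly dependent). Equivalent conditions (failing for this A): rank(A) < 2; Ax = 0 has non-trivial solutions; 0 is an eigenvalue; the columns are linearly dependent.

To check invertibility, compute det(A).
In this matrix, row 0 and the last row are identical, so one row is a scalar multiple of another and the rows are linearly dependent.
A matrix with linearly dependent rows has det = 0 and is not invertible.
Equivalent failed conditions:
- rank(A) < 2.
- Ax = 0 has non-trivial solutions.
- 0 is an eigenvalue.
- The columns are linearly dependent.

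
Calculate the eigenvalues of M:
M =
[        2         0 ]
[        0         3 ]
λ = 2, 3

Solve det(M - λI) = 0. For a 2×2 matrix the characteristic equation is λ² - (trace)λ + det = 0.
trace(M) = a + d = 2 + 3 = 5.
det(M) = a*d - b*c = (2)*(3) - (0)*(0) = 6 - 0 = 6.
Characteristic equation: λ² - (5)λ + (6) = 0.
Discriminant = (5)² - 4*(6) = 25 - 24 = 1.
λ = (5 ± √1) / 2 = (5 ± 1) / 2 = 2, 3.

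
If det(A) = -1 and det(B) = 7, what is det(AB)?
-7

Use the multiplicative property of determinants: det(AB) = det(A)*det(B).
det(AB) = (-1)*(7) = -7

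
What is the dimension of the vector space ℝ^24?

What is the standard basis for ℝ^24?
Dimension = 24; standard basis = {e_1, e_2, e_3, …, e_24}

ℝ^24 is the space of 24-tuples of real numbers; its dimension is 24.
The standard basis consists of 24 vectors: e_1, e_2, e_3, …, e_24, where e_i is the vector with 1 in position i and 0 elsewhere.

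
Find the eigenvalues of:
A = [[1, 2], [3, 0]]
λ = -2, 3

Solve det(A - λI) = 0. For a 2×2 matrix this is λ² - (trace)λ + det = 0.
trace(A) = 1 + 0 = 1.
det(A) = (1)*(0) - (2)*(3) = 0 - 6 = -6.
Characteristic equation: λ² - (1)λ + (-6) = 0.
Discriminant: (1)² - 4*(-6) = 1 + 24 = 25.
Roots: λ = (1 ± √25) / 2 = -2, 3.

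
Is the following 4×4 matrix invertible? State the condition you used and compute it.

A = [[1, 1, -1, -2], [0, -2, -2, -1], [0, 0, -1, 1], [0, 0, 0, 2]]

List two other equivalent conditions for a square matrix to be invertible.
Yes, invertible; det(A) = 4 ≠ 0. Equivalent conditions: rank(A) = 4; Ax = 0 has only the trivial solution; 0 is not an eigenvalue; the columns of A are linearly independent.

To check invertibility, compute det(A).
The given matrix is triangular, so det(A) equals the product of its diagonal entries = 4 ≠ 0.
Since det(A) ≠ 0, A is invertible.
Equivalent conditions for a square matrix A to be invertible:
- rank(A) = 4 (full rank).
- The homogeneous system Ax = 0 has only the trivial solution x = 0.
- 0 is not an eigenvalue of A.
- The columns (equivalently rows) of A are linearly independent.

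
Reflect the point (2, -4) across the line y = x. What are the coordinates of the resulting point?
(-4, 2)

Reflection across line y = x: (2, -4) → (-4, 2)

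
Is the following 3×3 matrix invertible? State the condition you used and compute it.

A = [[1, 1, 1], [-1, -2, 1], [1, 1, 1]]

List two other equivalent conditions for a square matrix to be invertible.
No, not invertible; det(A) = 0 (two rows are equal, so the rows are linearly dependent). Equivalent conditions (failing for this A): rank(A) < 3; Ax = 0 has non-trivial solutions; 0 is an eigenvalue; the columns are linearly dependent.

To check invertibility, compute det(A).
In this matrix, row 0 and the last row are identical, so one row is a scalar multiple of another and the rows are linearly dependent.
A matrix with linearly dependent rows has det = 0 and is not invertible.
Equivalent failed conditions:
- rank(A) < 3.
- Ax = 0 has non-trivial solutions.
- 0 is an eigenvalue.
- The columns are linearly dependent.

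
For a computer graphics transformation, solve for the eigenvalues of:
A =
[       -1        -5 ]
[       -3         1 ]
λ = -4, 4

Solve det(A - λI) = 0. For a 2×2 matrix the characteristic equation is λ² - (trace)λ + det = 0.
trace(A) = a + d = -1 + 1 = 0.
det(A) = a*d - b*c = (-1)*(1) - (-5)*(-3) = -1 - 15 = -16.
Characteristic equation: λ² - (0)λ + (-16) = 0.
Discriminant = (0)² - 4*(-16) = 0 + 64 = 64.
λ = (0 ± √64) / 2 = (0 ± 8) / 2 = -4, 4.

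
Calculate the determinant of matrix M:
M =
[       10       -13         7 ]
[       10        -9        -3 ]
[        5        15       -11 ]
det(M) = 1570

Expand along row 0 (cofactor expansion): det(M) = a*(e*i - f*h) - b*(d*i - f*g) + c*(d*h - e*g), where the 3×3 is [[a, b, c], [d, e, f], [g, h, i]].
Minor M_00 = (-9)*(-11) - (-3)*(15) = 99 + 45 = 144.
Minor M_01 = (10)*(-11) - (-3)*(5) = -110 + 15 = -95.
Minor M_02 = (10)*(15) - (-9)*(5) = 150 + 45 = 195.
det(M) = (10)*(144) - (-13)*(-95) + (7)*(195) = 1440 - 1235 + 1365 = 1570.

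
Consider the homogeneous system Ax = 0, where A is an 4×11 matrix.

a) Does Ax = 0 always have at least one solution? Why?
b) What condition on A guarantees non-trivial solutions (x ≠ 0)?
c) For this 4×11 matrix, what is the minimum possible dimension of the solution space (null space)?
a) Yes, x = 0 is always a solution. b) When A has linearly dependent columns (rank < n). c) Minimum nullity = 7.

a) x = 0 satisfies A·0 = 0, so the zero vector is always a solution.
b) Non-trivial solutions exist iff the columns of A are linearly dependent, equivalently rank(A) < n (the number of columns).
c) By rank-nullity, rank(A) + nullity(A) = n = 11. Since A has only 4 rows, rank(A) ≤ 4, so nullity(A) ≥ 11 - 4 = 7.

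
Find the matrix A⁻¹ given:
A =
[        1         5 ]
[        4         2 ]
det(A) = -18
A⁻¹ =
[     -1/9      5/18 ]
[      2/9     -1/18 ]

For a 2×2 matrix A = [[a, b], [c, d]] with det(A) ≠ 0, A⁻¹ = (1/det(A)) * [[d, -b], [-c, a]].
det(A) = (1)*(2) - (5)*(4) = 2 - 20 = -18.
A⁻¹ = (1/-18) * [[2, -5], [-4, 1]].
Dividing each entry by -18 and reducing:
A⁻¹ =
[     -1/9      5/18 ]
[      2/9     -1/18 ]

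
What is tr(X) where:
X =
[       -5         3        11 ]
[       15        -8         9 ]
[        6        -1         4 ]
tr(X) = -5 - 8 + 4 = -9

The trace of a square matrix is the sum of its diagonal entries.
Diagonal entries of X: X[0][0] = -5, X[1][1] = -8, X[2][2] = 4.
tr(X) = -5 - 8 + 4 = -9.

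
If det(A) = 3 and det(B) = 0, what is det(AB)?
0

Use the multiplicative property of determinants: det(AB) = det(A)*det(B).
det(AB) = (3)*(0) = 0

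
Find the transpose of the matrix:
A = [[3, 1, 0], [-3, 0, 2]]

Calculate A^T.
[[3, -3], [1, 0], [0, 2]]

The transpose sends entry (i,j) to (j,i); rows become columns.
Row 0 of A: [3, 1, 0] -> column 0 of A^T.
Row 1 of A: [-3, 0, 2] -> column 1 of A^T.
A^T = [[3, -3], [1, 0], [0, 2]]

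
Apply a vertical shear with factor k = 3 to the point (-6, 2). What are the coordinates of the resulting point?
(-6, -16)

Shear matrix for vertical shear with factor k = 3:
[[1, 0], [3, 1]]
Result: (-6, 2) → (-6, -16)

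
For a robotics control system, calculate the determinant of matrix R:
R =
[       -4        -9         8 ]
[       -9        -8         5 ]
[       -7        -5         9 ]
det(R) = -314

Expand along row 0 (cofactor expansion): det(R) = a*(e*i - f*h) - b*(d*i - f*g) + c*(d*h - e*g), where the 3×3 is [[a, b, c], [d, e, f], [g, h, i]].
Minor M_00 = (-8)*(9) - (5)*(-5) = -72 + 25 = -47.
Minor M_01 = (-9)*(9) - (5)*(-7) = -81 + 35 = -46.
Minor M_02 = (-9)*(-5) - (-8)*(-7) = 45 - 56 = -11.
det(R) = (-4)*(-47) - (-9)*(-46) + (8)*(-11) = 188 - 414 - 88 = -314.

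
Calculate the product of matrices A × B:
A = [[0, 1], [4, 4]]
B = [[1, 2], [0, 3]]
[[0, 3], [4, 20]]

Matrix multiplication:
C[0][0] = 0×1 + 1×0 = 0
C[0][1] = 0×2 + 1×3 = 3
C[1][0] = 4×1 + 4×0 = 4
C[1][1] = 4×2 + 4×3 = 20
Result: [[0, 3], [4, 20]]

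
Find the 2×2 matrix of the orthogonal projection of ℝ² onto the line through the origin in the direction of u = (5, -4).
[[25/41, -20/41], [-20/41, 16/41]]

The orthogonal projection onto the line spanned by a nonzero vector u = (a, b) has matrix P = (u uᵀ) / (uᵀ u) = (1/(a² + b²)) · [[a², ab], [ab, b²]].
Here u = (5, -4), so a² + b² = 25 + 16 = 41.
P = (1/41) · [[25, -20], [-20, 16]] = [[25/41, -20/41], [-20/41, 16/41]].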